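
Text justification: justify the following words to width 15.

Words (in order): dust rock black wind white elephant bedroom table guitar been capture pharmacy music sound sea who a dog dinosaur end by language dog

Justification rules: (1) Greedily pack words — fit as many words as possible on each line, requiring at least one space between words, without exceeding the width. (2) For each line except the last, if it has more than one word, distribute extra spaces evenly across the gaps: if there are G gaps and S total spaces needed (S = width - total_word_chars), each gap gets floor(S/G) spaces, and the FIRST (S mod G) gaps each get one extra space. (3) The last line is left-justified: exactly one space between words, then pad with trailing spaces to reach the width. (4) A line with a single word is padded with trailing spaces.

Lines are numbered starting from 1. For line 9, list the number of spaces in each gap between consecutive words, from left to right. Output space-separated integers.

Answer: 4

Derivation:
Line 1: ['dust', 'rock', 'black'] (min_width=15, slack=0)
Line 2: ['wind', 'white'] (min_width=10, slack=5)
Line 3: ['elephant'] (min_width=8, slack=7)
Line 4: ['bedroom', 'table'] (min_width=13, slack=2)
Line 5: ['guitar', 'been'] (min_width=11, slack=4)
Line 6: ['capture'] (min_width=7, slack=8)
Line 7: ['pharmacy', 'music'] (min_width=14, slack=1)
Line 8: ['sound', 'sea', 'who', 'a'] (min_width=15, slack=0)
Line 9: ['dog', 'dinosaur'] (min_width=12, slack=3)
Line 10: ['end', 'by', 'language'] (min_width=15, slack=0)
Line 11: ['dog'] (min_width=3, slack=12)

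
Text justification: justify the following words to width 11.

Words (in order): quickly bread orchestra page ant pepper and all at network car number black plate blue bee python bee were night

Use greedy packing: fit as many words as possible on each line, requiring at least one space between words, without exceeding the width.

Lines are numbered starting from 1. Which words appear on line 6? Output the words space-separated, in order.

Line 1: ['quickly'] (min_width=7, slack=4)
Line 2: ['bread'] (min_width=5, slack=6)
Line 3: ['orchestra'] (min_width=9, slack=2)
Line 4: ['page', 'ant'] (min_width=8, slack=3)
Line 5: ['pepper', 'and'] (min_width=10, slack=1)
Line 6: ['all', 'at'] (min_width=6, slack=5)
Line 7: ['network', 'car'] (min_width=11, slack=0)
Line 8: ['number'] (min_width=6, slack=5)
Line 9: ['black', 'plate'] (min_width=11, slack=0)
Line 10: ['blue', 'bee'] (min_width=8, slack=3)
Line 11: ['python', 'bee'] (min_width=10, slack=1)
Line 12: ['were', 'night'] (min_width=10, slack=1)

Answer: all at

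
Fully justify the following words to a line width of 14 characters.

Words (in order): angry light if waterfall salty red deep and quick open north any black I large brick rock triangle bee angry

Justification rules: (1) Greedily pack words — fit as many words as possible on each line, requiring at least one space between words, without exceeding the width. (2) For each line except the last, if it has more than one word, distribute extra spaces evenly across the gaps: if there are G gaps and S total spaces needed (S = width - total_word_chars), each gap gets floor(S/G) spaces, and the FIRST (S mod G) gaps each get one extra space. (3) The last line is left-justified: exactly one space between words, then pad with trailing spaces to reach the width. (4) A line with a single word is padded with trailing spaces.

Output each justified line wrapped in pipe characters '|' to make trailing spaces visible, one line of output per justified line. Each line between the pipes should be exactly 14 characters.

Line 1: ['angry', 'light', 'if'] (min_width=14, slack=0)
Line 2: ['waterfall'] (min_width=9, slack=5)
Line 3: ['salty', 'red', 'deep'] (min_width=14, slack=0)
Line 4: ['and', 'quick', 'open'] (min_width=14, slack=0)
Line 5: ['north', 'any'] (min_width=9, slack=5)
Line 6: ['black', 'I', 'large'] (min_width=13, slack=1)
Line 7: ['brick', 'rock'] (min_width=10, slack=4)
Line 8: ['triangle', 'bee'] (min_width=12, slack=2)
Line 9: ['angry'] (min_width=5, slack=9)

Answer: |angry light if|
|waterfall     |
|salty red deep|
|and quick open|
|north      any|
|black  I large|
|brick     rock|
|triangle   bee|
|angry         |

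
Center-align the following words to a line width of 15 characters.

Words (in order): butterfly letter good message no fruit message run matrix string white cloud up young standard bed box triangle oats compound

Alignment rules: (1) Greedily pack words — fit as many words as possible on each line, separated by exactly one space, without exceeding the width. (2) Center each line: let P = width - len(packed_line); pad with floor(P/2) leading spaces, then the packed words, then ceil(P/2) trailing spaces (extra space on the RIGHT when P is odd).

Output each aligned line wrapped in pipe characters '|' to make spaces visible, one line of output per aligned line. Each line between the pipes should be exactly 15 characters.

Line 1: ['butterfly'] (min_width=9, slack=6)
Line 2: ['letter', 'good'] (min_width=11, slack=4)
Line 3: ['message', 'no'] (min_width=10, slack=5)
Line 4: ['fruit', 'message'] (min_width=13, slack=2)
Line 5: ['run', 'matrix'] (min_width=10, slack=5)
Line 6: ['string', 'white'] (min_width=12, slack=3)
Line 7: ['cloud', 'up', 'young'] (min_width=14, slack=1)
Line 8: ['standard', 'bed'] (min_width=12, slack=3)
Line 9: ['box', 'triangle'] (min_width=12, slack=3)
Line 10: ['oats', 'compound'] (min_width=13, slack=2)

Answer: |   butterfly   |
|  letter good  |
|  message no   |
| fruit message |
|  run matrix   |
| string white  |
|cloud up young |
| standard bed  |
| box triangle  |
| oats compound |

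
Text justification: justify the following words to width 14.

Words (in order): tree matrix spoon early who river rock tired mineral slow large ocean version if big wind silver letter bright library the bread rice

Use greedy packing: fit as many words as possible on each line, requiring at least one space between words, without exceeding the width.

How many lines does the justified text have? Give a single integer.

Line 1: ['tree', 'matrix'] (min_width=11, slack=3)
Line 2: ['spoon', 'early'] (min_width=11, slack=3)
Line 3: ['who', 'river', 'rock'] (min_width=14, slack=0)
Line 4: ['tired', 'mineral'] (min_width=13, slack=1)
Line 5: ['slow', 'large'] (min_width=10, slack=4)
Line 6: ['ocean', 'version'] (min_width=13, slack=1)
Line 7: ['if', 'big', 'wind'] (min_width=11, slack=3)
Line 8: ['silver', 'letter'] (min_width=13, slack=1)
Line 9: ['bright', 'library'] (min_width=14, slack=0)
Line 10: ['the', 'bread', 'rice'] (min_width=14, slack=0)
Total lines: 10

Answer: 10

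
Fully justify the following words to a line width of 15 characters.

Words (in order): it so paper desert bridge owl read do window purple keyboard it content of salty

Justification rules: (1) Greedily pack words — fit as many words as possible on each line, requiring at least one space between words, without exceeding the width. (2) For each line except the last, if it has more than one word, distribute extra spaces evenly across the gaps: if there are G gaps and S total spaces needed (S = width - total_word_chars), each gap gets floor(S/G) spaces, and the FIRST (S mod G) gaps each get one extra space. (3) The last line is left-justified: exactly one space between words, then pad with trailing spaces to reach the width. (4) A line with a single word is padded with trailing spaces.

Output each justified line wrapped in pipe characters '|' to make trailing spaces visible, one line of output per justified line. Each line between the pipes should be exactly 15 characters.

Answer: |it   so   paper|
|desert   bridge|
|owl   read   do|
|window   purple|
|keyboard     it|
|content      of|
|salty          |

Derivation:
Line 1: ['it', 'so', 'paper'] (min_width=11, slack=4)
Line 2: ['desert', 'bridge'] (min_width=13, slack=2)
Line 3: ['owl', 'read', 'do'] (min_width=11, slack=4)
Line 4: ['window', 'purple'] (min_width=13, slack=2)
Line 5: ['keyboard', 'it'] (min_width=11, slack=4)
Line 6: ['content', 'of'] (min_width=10, slack=5)
Line 7: ['salty'] (min_width=5, slack=10)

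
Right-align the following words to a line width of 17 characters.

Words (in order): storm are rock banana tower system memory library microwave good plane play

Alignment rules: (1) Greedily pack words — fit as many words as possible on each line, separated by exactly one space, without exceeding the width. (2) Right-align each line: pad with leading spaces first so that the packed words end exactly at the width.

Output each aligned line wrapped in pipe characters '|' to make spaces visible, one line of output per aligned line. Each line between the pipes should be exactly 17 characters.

Line 1: ['storm', 'are', 'rock'] (min_width=14, slack=3)
Line 2: ['banana', 'tower'] (min_width=12, slack=5)
Line 3: ['system', 'memory'] (min_width=13, slack=4)
Line 4: ['library', 'microwave'] (min_width=17, slack=0)
Line 5: ['good', 'plane', 'play'] (min_width=15, slack=2)

Answer: |   storm are rock|
|     banana tower|
|    system memory|
|library microwave|
|  good plane play|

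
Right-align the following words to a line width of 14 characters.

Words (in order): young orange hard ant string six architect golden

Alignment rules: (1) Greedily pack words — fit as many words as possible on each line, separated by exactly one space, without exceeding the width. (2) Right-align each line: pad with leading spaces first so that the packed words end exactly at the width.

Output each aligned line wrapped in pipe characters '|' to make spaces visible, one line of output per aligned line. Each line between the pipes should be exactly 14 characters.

Answer: |  young orange|
|      hard ant|
|    string six|
|     architect|
|        golden|

Derivation:
Line 1: ['young', 'orange'] (min_width=12, slack=2)
Line 2: ['hard', 'ant'] (min_width=8, slack=6)
Line 3: ['string', 'six'] (min_width=10, slack=4)
Line 4: ['architect'] (min_width=9, slack=5)
Line 5: ['golden'] (min_width=6, slack=8)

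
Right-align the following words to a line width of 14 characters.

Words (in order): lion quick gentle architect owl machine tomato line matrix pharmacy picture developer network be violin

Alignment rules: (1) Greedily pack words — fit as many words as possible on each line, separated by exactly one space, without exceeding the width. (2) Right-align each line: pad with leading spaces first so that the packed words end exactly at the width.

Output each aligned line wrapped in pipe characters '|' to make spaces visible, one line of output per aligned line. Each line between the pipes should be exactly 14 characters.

Line 1: ['lion', 'quick'] (min_width=10, slack=4)
Line 2: ['gentle'] (min_width=6, slack=8)
Line 3: ['architect', 'owl'] (min_width=13, slack=1)
Line 4: ['machine', 'tomato'] (min_width=14, slack=0)
Line 5: ['line', 'matrix'] (min_width=11, slack=3)
Line 6: ['pharmacy'] (min_width=8, slack=6)
Line 7: ['picture'] (min_width=7, slack=7)
Line 8: ['developer'] (min_width=9, slack=5)
Line 9: ['network', 'be'] (min_width=10, slack=4)
Line 10: ['violin'] (min_width=6, slack=8)

Answer: |    lion quick|
|        gentle|
| architect owl|
|machine tomato|
|   line matrix|
|      pharmacy|
|       picture|
|     developer|
|    network be|
|        violin|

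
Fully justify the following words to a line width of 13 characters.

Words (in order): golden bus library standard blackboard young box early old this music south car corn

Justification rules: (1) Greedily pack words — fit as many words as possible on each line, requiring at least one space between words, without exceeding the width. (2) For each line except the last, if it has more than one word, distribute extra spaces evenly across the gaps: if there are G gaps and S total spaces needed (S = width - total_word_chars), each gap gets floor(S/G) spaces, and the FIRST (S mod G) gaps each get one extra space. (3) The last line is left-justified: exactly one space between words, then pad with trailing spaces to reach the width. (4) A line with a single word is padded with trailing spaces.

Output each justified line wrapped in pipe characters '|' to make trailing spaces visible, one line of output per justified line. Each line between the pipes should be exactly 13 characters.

Line 1: ['golden', 'bus'] (min_width=10, slack=3)
Line 2: ['library'] (min_width=7, slack=6)
Line 3: ['standard'] (min_width=8, slack=5)
Line 4: ['blackboard'] (min_width=10, slack=3)
Line 5: ['young', 'box'] (min_width=9, slack=4)
Line 6: ['early', 'old'] (min_width=9, slack=4)
Line 7: ['this', 'music'] (min_width=10, slack=3)
Line 8: ['south', 'car'] (min_width=9, slack=4)
Line 9: ['corn'] (min_width=4, slack=9)

Answer: |golden    bus|
|library      |
|standard     |
|blackboard   |
|young     box|
|early     old|
|this    music|
|south     car|
|corn         |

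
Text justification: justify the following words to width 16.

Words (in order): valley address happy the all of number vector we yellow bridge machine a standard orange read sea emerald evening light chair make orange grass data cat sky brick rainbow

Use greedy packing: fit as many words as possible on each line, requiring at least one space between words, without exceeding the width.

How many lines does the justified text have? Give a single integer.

Line 1: ['valley', 'address'] (min_width=14, slack=2)
Line 2: ['happy', 'the', 'all', 'of'] (min_width=16, slack=0)
Line 3: ['number', 'vector', 'we'] (min_width=16, slack=0)
Line 4: ['yellow', 'bridge'] (min_width=13, slack=3)
Line 5: ['machine', 'a'] (min_width=9, slack=7)
Line 6: ['standard', 'orange'] (min_width=15, slack=1)
Line 7: ['read', 'sea', 'emerald'] (min_width=16, slack=0)
Line 8: ['evening', 'light'] (min_width=13, slack=3)
Line 9: ['chair', 'make'] (min_width=10, slack=6)
Line 10: ['orange', 'grass'] (min_width=12, slack=4)
Line 11: ['data', 'cat', 'sky'] (min_width=12, slack=4)
Line 12: ['brick', 'rainbow'] (min_width=13, slack=3)
Total lines: 12

Answer: 12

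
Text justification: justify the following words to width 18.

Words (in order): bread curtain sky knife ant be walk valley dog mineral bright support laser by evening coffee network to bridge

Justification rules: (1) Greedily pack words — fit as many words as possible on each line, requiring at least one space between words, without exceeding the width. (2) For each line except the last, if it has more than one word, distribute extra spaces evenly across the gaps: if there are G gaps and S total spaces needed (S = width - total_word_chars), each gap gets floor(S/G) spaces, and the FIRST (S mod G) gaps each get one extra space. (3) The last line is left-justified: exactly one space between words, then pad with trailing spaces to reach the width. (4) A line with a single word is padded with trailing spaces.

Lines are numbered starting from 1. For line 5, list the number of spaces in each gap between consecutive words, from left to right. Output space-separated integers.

Answer: 2 2

Derivation:
Line 1: ['bread', 'curtain', 'sky'] (min_width=17, slack=1)
Line 2: ['knife', 'ant', 'be', 'walk'] (min_width=17, slack=1)
Line 3: ['valley', 'dog', 'mineral'] (min_width=18, slack=0)
Line 4: ['bright', 'support'] (min_width=14, slack=4)
Line 5: ['laser', 'by', 'evening'] (min_width=16, slack=2)
Line 6: ['coffee', 'network', 'to'] (min_width=17, slack=1)
Line 7: ['bridge'] (min_width=6, slack=12)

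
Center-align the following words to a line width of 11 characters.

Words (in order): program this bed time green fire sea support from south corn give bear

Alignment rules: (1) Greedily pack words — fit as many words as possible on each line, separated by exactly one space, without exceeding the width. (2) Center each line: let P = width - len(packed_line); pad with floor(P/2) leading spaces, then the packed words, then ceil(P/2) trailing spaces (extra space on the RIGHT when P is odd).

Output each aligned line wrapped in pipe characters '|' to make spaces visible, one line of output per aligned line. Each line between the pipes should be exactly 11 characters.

Answer: |  program  |
| this bed  |
|time green |
| fire sea  |
|  support  |
|from south |
| corn give |
|   bear    |

Derivation:
Line 1: ['program'] (min_width=7, slack=4)
Line 2: ['this', 'bed'] (min_width=8, slack=3)
Line 3: ['time', 'green'] (min_width=10, slack=1)
Line 4: ['fire', 'sea'] (min_width=8, slack=3)
Line 5: ['support'] (min_width=7, slack=4)
Line 6: ['from', 'south'] (min_width=10, slack=1)
Line 7: ['corn', 'give'] (min_width=9, slack=2)
Line 8: ['bear'] (min_width=4, slack=7)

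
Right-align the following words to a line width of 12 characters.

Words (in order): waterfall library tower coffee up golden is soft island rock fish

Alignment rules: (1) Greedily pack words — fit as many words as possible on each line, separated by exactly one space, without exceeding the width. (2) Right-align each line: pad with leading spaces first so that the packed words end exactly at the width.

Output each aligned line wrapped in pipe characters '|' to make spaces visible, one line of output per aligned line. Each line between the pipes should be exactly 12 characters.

Line 1: ['waterfall'] (min_width=9, slack=3)
Line 2: ['library'] (min_width=7, slack=5)
Line 3: ['tower', 'coffee'] (min_width=12, slack=0)
Line 4: ['up', 'golden', 'is'] (min_width=12, slack=0)
Line 5: ['soft', 'island'] (min_width=11, slack=1)
Line 6: ['rock', 'fish'] (min_width=9, slack=3)

Answer: |   waterfall|
|     library|
|tower coffee|
|up golden is|
| soft island|
|   rock fish|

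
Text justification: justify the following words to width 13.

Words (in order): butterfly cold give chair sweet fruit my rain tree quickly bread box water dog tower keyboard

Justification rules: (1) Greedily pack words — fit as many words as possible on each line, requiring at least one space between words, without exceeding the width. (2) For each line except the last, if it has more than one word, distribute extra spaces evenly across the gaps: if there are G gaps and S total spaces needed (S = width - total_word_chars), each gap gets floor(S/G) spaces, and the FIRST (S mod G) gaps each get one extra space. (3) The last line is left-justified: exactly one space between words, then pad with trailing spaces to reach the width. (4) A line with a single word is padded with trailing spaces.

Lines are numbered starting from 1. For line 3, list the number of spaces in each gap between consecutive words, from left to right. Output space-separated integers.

Answer: 3

Derivation:
Line 1: ['butterfly'] (min_width=9, slack=4)
Line 2: ['cold', 'give'] (min_width=9, slack=4)
Line 3: ['chair', 'sweet'] (min_width=11, slack=2)
Line 4: ['fruit', 'my', 'rain'] (min_width=13, slack=0)
Line 5: ['tree', 'quickly'] (min_width=12, slack=1)
Line 6: ['bread', 'box'] (min_width=9, slack=4)
Line 7: ['water', 'dog'] (min_width=9, slack=4)
Line 8: ['tower'] (min_width=5, slack=8)
Line 9: ['keyboard'] (min_width=8, slack=5)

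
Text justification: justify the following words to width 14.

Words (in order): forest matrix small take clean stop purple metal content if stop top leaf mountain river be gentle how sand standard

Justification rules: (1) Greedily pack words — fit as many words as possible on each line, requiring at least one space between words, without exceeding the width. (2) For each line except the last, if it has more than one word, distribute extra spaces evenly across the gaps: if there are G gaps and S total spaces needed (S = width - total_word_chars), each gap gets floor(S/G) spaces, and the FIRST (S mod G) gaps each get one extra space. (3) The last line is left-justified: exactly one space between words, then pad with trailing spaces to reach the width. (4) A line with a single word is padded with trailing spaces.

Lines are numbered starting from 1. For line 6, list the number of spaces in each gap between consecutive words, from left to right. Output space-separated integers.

Answer: 2 1

Derivation:
Line 1: ['forest', 'matrix'] (min_width=13, slack=1)
Line 2: ['small', 'take'] (min_width=10, slack=4)
Line 3: ['clean', 'stop'] (min_width=10, slack=4)
Line 4: ['purple', 'metal'] (min_width=12, slack=2)
Line 5: ['content', 'if'] (min_width=10, slack=4)
Line 6: ['stop', 'top', 'leaf'] (min_width=13, slack=1)
Line 7: ['mountain', 'river'] (min_width=14, slack=0)
Line 8: ['be', 'gentle', 'how'] (min_width=13, slack=1)
Line 9: ['sand', 'standard'] (min_width=13, slack=1)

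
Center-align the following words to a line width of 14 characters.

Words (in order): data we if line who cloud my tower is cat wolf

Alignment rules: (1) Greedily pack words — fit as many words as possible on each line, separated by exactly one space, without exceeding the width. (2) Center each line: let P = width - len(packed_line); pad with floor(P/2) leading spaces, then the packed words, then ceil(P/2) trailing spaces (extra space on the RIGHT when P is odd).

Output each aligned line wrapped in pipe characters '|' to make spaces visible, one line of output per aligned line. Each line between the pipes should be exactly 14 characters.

Answer: |  data we if  |
|line who cloud|
| my tower is  |
|   cat wolf   |

Derivation:
Line 1: ['data', 'we', 'if'] (min_width=10, slack=4)
Line 2: ['line', 'who', 'cloud'] (min_width=14, slack=0)
Line 3: ['my', 'tower', 'is'] (min_width=11, slack=3)
Line 4: ['cat', 'wolf'] (min_width=8, slack=6)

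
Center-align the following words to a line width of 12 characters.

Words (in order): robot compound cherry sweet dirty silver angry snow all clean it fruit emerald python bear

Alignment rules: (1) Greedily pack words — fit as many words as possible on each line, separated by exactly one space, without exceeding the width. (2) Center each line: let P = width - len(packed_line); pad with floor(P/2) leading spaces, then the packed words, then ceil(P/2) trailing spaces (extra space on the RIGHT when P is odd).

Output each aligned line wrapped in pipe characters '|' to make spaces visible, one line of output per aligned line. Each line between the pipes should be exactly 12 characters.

Line 1: ['robot'] (min_width=5, slack=7)
Line 2: ['compound'] (min_width=8, slack=4)
Line 3: ['cherry', 'sweet'] (min_width=12, slack=0)
Line 4: ['dirty', 'silver'] (min_width=12, slack=0)
Line 5: ['angry', 'snow'] (min_width=10, slack=2)
Line 6: ['all', 'clean', 'it'] (min_width=12, slack=0)
Line 7: ['fruit'] (min_width=5, slack=7)
Line 8: ['emerald'] (min_width=7, slack=5)
Line 9: ['python', 'bear'] (min_width=11, slack=1)

Answer: |   robot    |
|  compound  |
|cherry sweet|
|dirty silver|
| angry snow |
|all clean it|
|   fruit    |
|  emerald   |
|python bear |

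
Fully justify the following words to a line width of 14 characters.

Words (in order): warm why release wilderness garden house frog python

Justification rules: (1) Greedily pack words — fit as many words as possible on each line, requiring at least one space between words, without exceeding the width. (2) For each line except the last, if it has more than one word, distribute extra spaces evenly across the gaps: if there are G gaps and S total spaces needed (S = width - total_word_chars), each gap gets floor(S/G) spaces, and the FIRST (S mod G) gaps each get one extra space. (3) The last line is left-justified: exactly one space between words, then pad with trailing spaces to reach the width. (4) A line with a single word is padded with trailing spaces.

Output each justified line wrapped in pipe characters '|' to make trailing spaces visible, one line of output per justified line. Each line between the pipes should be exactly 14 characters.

Answer: |warm       why|
|release       |
|wilderness    |
|garden   house|
|frog python   |

Derivation:
Line 1: ['warm', 'why'] (min_width=8, slack=6)
Line 2: ['release'] (min_width=7, slack=7)
Line 3: ['wilderness'] (min_width=10, slack=4)
Line 4: ['garden', 'house'] (min_width=12, slack=2)
Line 5: ['frog', 'python'] (min_width=11, slack=3)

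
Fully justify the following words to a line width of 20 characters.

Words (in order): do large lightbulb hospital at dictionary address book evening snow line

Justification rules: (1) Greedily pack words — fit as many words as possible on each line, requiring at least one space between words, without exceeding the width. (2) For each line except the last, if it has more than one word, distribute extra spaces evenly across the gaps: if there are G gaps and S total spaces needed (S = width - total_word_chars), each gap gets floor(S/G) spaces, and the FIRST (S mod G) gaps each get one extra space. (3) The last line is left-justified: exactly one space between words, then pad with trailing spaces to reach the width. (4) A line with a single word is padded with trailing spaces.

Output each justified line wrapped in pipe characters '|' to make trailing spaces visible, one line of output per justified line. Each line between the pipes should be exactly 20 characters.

Line 1: ['do', 'large', 'lightbulb'] (min_width=18, slack=2)
Line 2: ['hospital', 'at'] (min_width=11, slack=9)
Line 3: ['dictionary', 'address'] (min_width=18, slack=2)
Line 4: ['book', 'evening', 'snow'] (min_width=17, slack=3)
Line 5: ['line'] (min_width=4, slack=16)

Answer: |do  large  lightbulb|
|hospital          at|
|dictionary   address|
|book   evening  snow|
|line                |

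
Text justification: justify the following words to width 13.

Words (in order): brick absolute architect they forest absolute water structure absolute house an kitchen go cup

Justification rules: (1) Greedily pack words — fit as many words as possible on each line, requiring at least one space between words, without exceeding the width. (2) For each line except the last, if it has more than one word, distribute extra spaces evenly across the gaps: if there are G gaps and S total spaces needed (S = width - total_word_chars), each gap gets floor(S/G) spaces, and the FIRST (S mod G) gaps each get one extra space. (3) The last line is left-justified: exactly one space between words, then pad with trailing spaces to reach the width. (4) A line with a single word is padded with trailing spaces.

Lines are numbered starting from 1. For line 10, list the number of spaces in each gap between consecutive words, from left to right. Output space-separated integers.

Line 1: ['brick'] (min_width=5, slack=8)
Line 2: ['absolute'] (min_width=8, slack=5)
Line 3: ['architect'] (min_width=9, slack=4)
Line 4: ['they', 'forest'] (min_width=11, slack=2)
Line 5: ['absolute'] (min_width=8, slack=5)
Line 6: ['water'] (min_width=5, slack=8)
Line 7: ['structure'] (min_width=9, slack=4)
Line 8: ['absolute'] (min_width=8, slack=5)
Line 9: ['house', 'an'] (min_width=8, slack=5)
Line 10: ['kitchen', 'go'] (min_width=10, slack=3)
Line 11: ['cup'] (min_width=3, slack=10)

Answer: 4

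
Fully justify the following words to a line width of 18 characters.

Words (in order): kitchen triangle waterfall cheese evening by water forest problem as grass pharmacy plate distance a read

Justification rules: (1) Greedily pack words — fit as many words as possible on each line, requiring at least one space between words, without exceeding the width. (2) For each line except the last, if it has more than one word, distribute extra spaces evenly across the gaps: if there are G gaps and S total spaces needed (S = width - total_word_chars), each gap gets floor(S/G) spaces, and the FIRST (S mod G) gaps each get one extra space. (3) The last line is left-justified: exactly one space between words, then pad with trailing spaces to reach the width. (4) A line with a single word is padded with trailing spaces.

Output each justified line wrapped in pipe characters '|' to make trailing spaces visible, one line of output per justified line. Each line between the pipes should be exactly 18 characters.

Answer: |kitchen   triangle|
|waterfall   cheese|
|evening  by  water|
|forest  problem as|
|grass     pharmacy|
|plate  distance  a|
|read              |

Derivation:
Line 1: ['kitchen', 'triangle'] (min_width=16, slack=2)
Line 2: ['waterfall', 'cheese'] (min_width=16, slack=2)
Line 3: ['evening', 'by', 'water'] (min_width=16, slack=2)
Line 4: ['forest', 'problem', 'as'] (min_width=17, slack=1)
Line 5: ['grass', 'pharmacy'] (min_width=14, slack=4)
Line 6: ['plate', 'distance', 'a'] (min_width=16, slack=2)
Line 7: ['read'] (min_width=4, slack=14)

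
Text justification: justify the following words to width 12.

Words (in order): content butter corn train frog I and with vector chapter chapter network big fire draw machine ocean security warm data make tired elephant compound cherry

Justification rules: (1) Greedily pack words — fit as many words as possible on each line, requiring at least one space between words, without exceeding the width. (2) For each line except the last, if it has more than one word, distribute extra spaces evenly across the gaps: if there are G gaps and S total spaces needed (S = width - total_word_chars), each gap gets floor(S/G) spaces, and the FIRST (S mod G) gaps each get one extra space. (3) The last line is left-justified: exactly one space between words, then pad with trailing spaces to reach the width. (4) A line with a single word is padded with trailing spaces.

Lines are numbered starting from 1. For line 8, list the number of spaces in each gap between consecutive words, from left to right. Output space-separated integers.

Line 1: ['content'] (min_width=7, slack=5)
Line 2: ['butter', 'corn'] (min_width=11, slack=1)
Line 3: ['train', 'frog', 'I'] (min_width=12, slack=0)
Line 4: ['and', 'with'] (min_width=8, slack=4)
Line 5: ['vector'] (min_width=6, slack=6)
Line 6: ['chapter'] (min_width=7, slack=5)
Line 7: ['chapter'] (min_width=7, slack=5)
Line 8: ['network', 'big'] (min_width=11, slack=1)
Line 9: ['fire', 'draw'] (min_width=9, slack=3)
Line 10: ['machine'] (min_width=7, slack=5)
Line 11: ['ocean'] (min_width=5, slack=7)
Line 12: ['security'] (min_width=8, slack=4)
Line 13: ['warm', 'data'] (min_width=9, slack=3)
Line 14: ['make', 'tired'] (min_width=10, slack=2)
Line 15: ['elephant'] (min_width=8, slack=4)
Line 16: ['compound'] (min_width=8, slack=4)
Line 17: ['cherry'] (min_width=6, slack=6)

Answer: 2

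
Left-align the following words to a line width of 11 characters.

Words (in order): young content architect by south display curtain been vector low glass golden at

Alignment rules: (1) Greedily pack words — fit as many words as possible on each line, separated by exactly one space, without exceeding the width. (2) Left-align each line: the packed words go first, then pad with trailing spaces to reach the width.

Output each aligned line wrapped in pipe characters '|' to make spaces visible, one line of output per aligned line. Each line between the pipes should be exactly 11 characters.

Line 1: ['young'] (min_width=5, slack=6)
Line 2: ['content'] (min_width=7, slack=4)
Line 3: ['architect'] (min_width=9, slack=2)
Line 4: ['by', 'south'] (min_width=8, slack=3)
Line 5: ['display'] (min_width=7, slack=4)
Line 6: ['curtain'] (min_width=7, slack=4)
Line 7: ['been', 'vector'] (min_width=11, slack=0)
Line 8: ['low', 'glass'] (min_width=9, slack=2)
Line 9: ['golden', 'at'] (min_width=9, slack=2)

Answer: |young      |
|content    |
|architect  |
|by south   |
|display    |
|curtain    |
|been vector|
|low glass  |
|golden at  |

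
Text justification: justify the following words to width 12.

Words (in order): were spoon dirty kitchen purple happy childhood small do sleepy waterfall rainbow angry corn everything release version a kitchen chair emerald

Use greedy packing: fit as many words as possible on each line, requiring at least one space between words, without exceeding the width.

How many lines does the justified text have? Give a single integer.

Answer: 16

Derivation:
Line 1: ['were', 'spoon'] (min_width=10, slack=2)
Line 2: ['dirty'] (min_width=5, slack=7)
Line 3: ['kitchen'] (min_width=7, slack=5)
Line 4: ['purple', 'happy'] (min_width=12, slack=0)
Line 5: ['childhood'] (min_width=9, slack=3)
Line 6: ['small', 'do'] (min_width=8, slack=4)
Line 7: ['sleepy'] (min_width=6, slack=6)
Line 8: ['waterfall'] (min_width=9, slack=3)
Line 9: ['rainbow'] (min_width=7, slack=5)
Line 10: ['angry', 'corn'] (min_width=10, slack=2)
Line 11: ['everything'] (min_width=10, slack=2)
Line 12: ['release'] (min_width=7, slack=5)
Line 13: ['version', 'a'] (min_width=9, slack=3)
Line 14: ['kitchen'] (min_width=7, slack=5)
Line 15: ['chair'] (min_width=5, slack=7)
Line 16: ['emerald'] (min_width=7, slack=5)
Total lines: 16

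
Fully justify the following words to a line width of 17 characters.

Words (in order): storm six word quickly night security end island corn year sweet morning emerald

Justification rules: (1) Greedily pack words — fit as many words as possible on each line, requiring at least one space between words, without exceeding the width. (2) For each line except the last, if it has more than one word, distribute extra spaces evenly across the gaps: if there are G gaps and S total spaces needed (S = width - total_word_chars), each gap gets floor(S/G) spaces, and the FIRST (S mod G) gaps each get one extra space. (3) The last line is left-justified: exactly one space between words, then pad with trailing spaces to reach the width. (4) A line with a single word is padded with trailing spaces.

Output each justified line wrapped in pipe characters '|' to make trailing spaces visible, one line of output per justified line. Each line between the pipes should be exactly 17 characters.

Answer: |storm   six  word|
|quickly     night|
|security      end|
|island  corn year|
|sweet     morning|
|emerald          |

Derivation:
Line 1: ['storm', 'six', 'word'] (min_width=14, slack=3)
Line 2: ['quickly', 'night'] (min_width=13, slack=4)
Line 3: ['security', 'end'] (min_width=12, slack=5)
Line 4: ['island', 'corn', 'year'] (min_width=16, slack=1)
Line 5: ['sweet', 'morning'] (min_width=13, slack=4)
Line 6: ['emerald'] (min_width=7, slack=10)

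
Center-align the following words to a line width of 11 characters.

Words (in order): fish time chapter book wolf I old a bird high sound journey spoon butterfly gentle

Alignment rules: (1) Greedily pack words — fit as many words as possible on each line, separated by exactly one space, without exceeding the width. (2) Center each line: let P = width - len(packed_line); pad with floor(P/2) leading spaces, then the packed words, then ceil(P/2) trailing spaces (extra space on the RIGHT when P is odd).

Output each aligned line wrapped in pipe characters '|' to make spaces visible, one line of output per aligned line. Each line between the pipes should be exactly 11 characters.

Line 1: ['fish', 'time'] (min_width=9, slack=2)
Line 2: ['chapter'] (min_width=7, slack=4)
Line 3: ['book', 'wolf', 'I'] (min_width=11, slack=0)
Line 4: ['old', 'a', 'bird'] (min_width=10, slack=1)
Line 5: ['high', 'sound'] (min_width=10, slack=1)
Line 6: ['journey'] (min_width=7, slack=4)
Line 7: ['spoon'] (min_width=5, slack=6)
Line 8: ['butterfly'] (min_width=9, slack=2)
Line 9: ['gentle'] (min_width=6, slack=5)

Answer: | fish time |
|  chapter  |
|book wolf I|
|old a bird |
|high sound |
|  journey  |
|   spoon   |
| butterfly |
|  gentle   |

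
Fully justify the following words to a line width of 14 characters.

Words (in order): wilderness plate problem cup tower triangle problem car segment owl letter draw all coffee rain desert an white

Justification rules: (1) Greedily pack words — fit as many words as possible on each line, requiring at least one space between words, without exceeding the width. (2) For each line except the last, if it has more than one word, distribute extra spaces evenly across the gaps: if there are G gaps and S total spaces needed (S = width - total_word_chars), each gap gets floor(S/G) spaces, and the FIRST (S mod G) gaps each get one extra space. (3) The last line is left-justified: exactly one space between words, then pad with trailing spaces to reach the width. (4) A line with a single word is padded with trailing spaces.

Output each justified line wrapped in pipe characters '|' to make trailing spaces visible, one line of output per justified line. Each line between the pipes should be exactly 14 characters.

Line 1: ['wilderness'] (min_width=10, slack=4)
Line 2: ['plate', 'problem'] (min_width=13, slack=1)
Line 3: ['cup', 'tower'] (min_width=9, slack=5)
Line 4: ['triangle'] (min_width=8, slack=6)
Line 5: ['problem', 'car'] (min_width=11, slack=3)
Line 6: ['segment', 'owl'] (min_width=11, slack=3)
Line 7: ['letter', 'draw'] (min_width=11, slack=3)
Line 8: ['all', 'coffee'] (min_width=10, slack=4)
Line 9: ['rain', 'desert', 'an'] (min_width=14, slack=0)
Line 10: ['white'] (min_width=5, slack=9)

Answer: |wilderness    |
|plate  problem|
|cup      tower|
|triangle      |
|problem    car|
|segment    owl|
|letter    draw|
|all     coffee|
|rain desert an|
|white         |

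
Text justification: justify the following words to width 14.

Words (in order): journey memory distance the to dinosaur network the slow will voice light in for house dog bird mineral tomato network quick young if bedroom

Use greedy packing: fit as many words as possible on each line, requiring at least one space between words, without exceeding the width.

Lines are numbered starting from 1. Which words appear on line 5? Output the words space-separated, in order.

Answer: slow will

Derivation:
Line 1: ['journey', 'memory'] (min_width=14, slack=0)
Line 2: ['distance', 'the'] (min_width=12, slack=2)
Line 3: ['to', 'dinosaur'] (min_width=11, slack=3)
Line 4: ['network', 'the'] (min_width=11, slack=3)
Line 5: ['slow', 'will'] (min_width=9, slack=5)
Line 6: ['voice', 'light', 'in'] (min_width=14, slack=0)
Line 7: ['for', 'house', 'dog'] (min_width=13, slack=1)
Line 8: ['bird', 'mineral'] (min_width=12, slack=2)
Line 9: ['tomato', 'network'] (min_width=14, slack=0)
Line 10: ['quick', 'young', 'if'] (min_width=14, slack=0)
Line 11: ['bedroom'] (min_width=7, slack=7)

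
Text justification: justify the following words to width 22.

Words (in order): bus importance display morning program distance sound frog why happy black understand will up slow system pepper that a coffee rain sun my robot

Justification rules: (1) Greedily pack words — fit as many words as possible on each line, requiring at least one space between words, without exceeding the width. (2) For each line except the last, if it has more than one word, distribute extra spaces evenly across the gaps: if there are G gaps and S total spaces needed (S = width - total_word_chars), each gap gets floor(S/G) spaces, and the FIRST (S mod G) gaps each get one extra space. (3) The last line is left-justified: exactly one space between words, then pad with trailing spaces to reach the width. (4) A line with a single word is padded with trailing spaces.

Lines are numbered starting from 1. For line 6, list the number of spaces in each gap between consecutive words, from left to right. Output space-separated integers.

Answer: 3 3

Derivation:
Line 1: ['bus', 'importance', 'display'] (min_width=22, slack=0)
Line 2: ['morning', 'program'] (min_width=15, slack=7)
Line 3: ['distance', 'sound', 'frog'] (min_width=19, slack=3)
Line 4: ['why', 'happy', 'black'] (min_width=15, slack=7)
Line 5: ['understand', 'will', 'up'] (min_width=18, slack=4)
Line 6: ['slow', 'system', 'pepper'] (min_width=18, slack=4)
Line 7: ['that', 'a', 'coffee', 'rain', 'sun'] (min_width=22, slack=0)
Line 8: ['my', 'robot'] (min_width=8, slack=14)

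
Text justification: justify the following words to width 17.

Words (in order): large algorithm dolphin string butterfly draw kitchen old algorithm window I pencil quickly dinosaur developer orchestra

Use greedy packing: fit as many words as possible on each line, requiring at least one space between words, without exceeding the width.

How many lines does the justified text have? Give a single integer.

Answer: 9

Derivation:
Line 1: ['large', 'algorithm'] (min_width=15, slack=2)
Line 2: ['dolphin', 'string'] (min_width=14, slack=3)
Line 3: ['butterfly', 'draw'] (min_width=14, slack=3)
Line 4: ['kitchen', 'old'] (min_width=11, slack=6)
Line 5: ['algorithm', 'window'] (min_width=16, slack=1)
Line 6: ['I', 'pencil', 'quickly'] (min_width=16, slack=1)
Line 7: ['dinosaur'] (min_width=8, slack=9)
Line 8: ['developer'] (min_width=9, slack=8)
Line 9: ['orchestra'] (min_width=9, slack=8)
Total lines: 9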